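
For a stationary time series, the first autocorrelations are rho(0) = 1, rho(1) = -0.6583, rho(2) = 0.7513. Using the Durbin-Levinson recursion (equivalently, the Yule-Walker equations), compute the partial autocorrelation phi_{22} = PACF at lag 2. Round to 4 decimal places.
\phi_{22} = 0.5611

The PACF at lag k is phi_{kk}, the last component of the solution
to the Yule-Walker system G_k phi = r_k where
  (G_k)_{ij} = rho(|i - j|), (r_k)_i = rho(i), i,j = 1..k.
Equivalently, Durbin-Levinson gives phi_{kk} iteratively:
  phi_{11} = rho(1)
  phi_{kk} = [rho(k) - sum_{j=1..k-1} phi_{k-1,j} rho(k-j)]
            / [1 - sum_{j=1..k-1} phi_{k-1,j} rho(j)],
  phi_{k,j} = phi_{k-1,j} - phi_{kk} phi_{k-1,k-j},  j = 1..k-1.
Step k = 1:
  phi_11 = rho(1) = -0.6583.
Step k = 2:
  phi_22 = [rho(2) - phi_11 rho(1)] / [1 - phi_11 rho(1)] = [0.7513 - (-0.6583)(-0.6583)] / [1 - (-0.6583)(-0.6583)]
         = 0.31794111 / 0.56664111 = 0.5611.
Therefore phi_{22} = 0.5611.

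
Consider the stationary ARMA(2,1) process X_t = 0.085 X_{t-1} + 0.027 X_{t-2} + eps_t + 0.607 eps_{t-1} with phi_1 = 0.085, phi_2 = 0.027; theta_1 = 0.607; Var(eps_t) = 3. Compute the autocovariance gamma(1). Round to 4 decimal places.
\gamma(1) = 2.2612

Multiply the model equation by X_{t-k} and take expectations. With theta_0 = psi_0 = 1 and psi_j the MA(infinity) weights, this gives
  gamma(k) - sum_i phi_i gamma(k-i) = c_k,
  c_k = sigma^2 * sum_{j=k..q} theta_j psi_{j-k}   (c_k = 0 for k > q),
using gamma(-m) = gamma(m).
psi-weights needed (psi_j = theta_j + sum_i phi_i psi_{j-i}):
  psi_1 = theta_1 + phi_1 = 0.607 + (0.085) = 0.692
Right-hand sides:
  c_0 = sigma^2 (1 + theta_1 psi_1) = 3 * (1 + (0.607)(0.692)) = 3 * 1.420044 = 4.260132
  c_1 = sigma^2 theta_1 = 3 * (0.607) = 1.821
  c_2 = 0
Equations for k = 0, 1, 2 (AR order 2, c_2 = 0):
  (E0) gamma(0) = phi_1 gamma(1) + phi_2 gamma(2) + c_0
  (E1) gamma(1) = phi_1 gamma(0) + phi_2 gamma(1) + c_1
  (E2) gamma(2) = phi_1 gamma(1) + phi_2 gamma(0)
From (E1): gamma(1) = A gamma(0) + B with
  A = phi_1 / (1 - phi_2) = 0.085 / 0.973 = 0.087359,   B = c_1 / (1 - phi_2) = 1.821 / 0.973 = 1.871531.
Insert (E2) into (E0): gamma(0) (1 - phi_2^2) = phi_1 (1 + phi_2) gamma(1) + c_0.
  phi_1 (1 + phi_2) = (0.085)(1.027) = 0.087295,   1 - phi_2^2 = 0.999271.
Replace gamma(1) by A gamma(0) + B and collect gamma(0):
  gamma(0) [0.999271 - (0.087295)(0.087359)] = (0.087295)(1.871531) + 4.260132
  gamma(0) * 0.991645 = 4.423507
  gamma(0) = 4.423507 / 0.991645 = 4.460777.
  gamma(1) = A gamma(0) + B = (0.087359)(4.460777) + (1.871531) = 2.261219.
Therefore gamma(1) = 2.2612 (to 4 decimal places).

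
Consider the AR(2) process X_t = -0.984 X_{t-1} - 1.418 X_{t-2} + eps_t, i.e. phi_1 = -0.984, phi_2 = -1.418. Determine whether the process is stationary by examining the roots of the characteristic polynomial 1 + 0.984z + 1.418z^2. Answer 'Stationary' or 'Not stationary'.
\text{Not stationary}

The AR(p) characteristic polynomial is P(z) = 1 + 0.984z + 1.418z^2.
Stationarity requires all roots to lie outside the unit circle, i.e. |z| > 1 for every root.
Set 1 + (0.984) z + (1.418) z^2 = 0, i.e. a z^2 + b z + c = 0 with a = 1.418, b = 0.984, c = 1.
Discriminant D = b^2 - 4ac = (0.984)^2 - 4*(1.418)*1 = 0.968256 - (5.672) = -4.703744.
D < 0, so the roots are the complex-conjugate pair z = (-b +/- i sqrt(-D)) / (2a) = -0.347 +/- 0.7647i.
For a conjugate pair |z|^2 = z * conj(z) = (product of roots) = c/a = 1/(1.418) = 0.705219, so |z| = sqrt(0.705219) = 0.8398 for both roots.
Moduli of all roots: 0.8398, 0.8398.
All moduli strictly greater than 1? No.
Verdict: Not stationary.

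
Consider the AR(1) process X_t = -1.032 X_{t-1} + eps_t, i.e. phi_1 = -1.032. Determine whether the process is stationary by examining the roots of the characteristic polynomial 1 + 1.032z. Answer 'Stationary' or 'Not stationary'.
\text{Not stationary}

The AR(p) characteristic polynomial is P(z) = 1 + 1.032z.
Stationarity requires all roots to lie outside the unit circle, i.e. |z| > 1 for every root.
This is linear in z: 1 + (1.032) z = 0  =>  z = -1/(1.032) = -0.968992,  |z| = 0.968992.
Moduli of all roots: 0.9690.
All moduli strictly greater than 1? No.
Verdict: Not stationary.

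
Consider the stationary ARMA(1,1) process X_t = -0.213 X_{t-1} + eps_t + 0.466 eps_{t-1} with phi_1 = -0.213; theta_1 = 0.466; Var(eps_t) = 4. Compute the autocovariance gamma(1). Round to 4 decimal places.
\gamma(1) = 0.9549

Multiply the model equation by X_{t-k} and take expectations. With theta_0 = psi_0 = 1 and psi_j the MA(infinity) weights, this gives
  gamma(k) - sum_i phi_i gamma(k-i) = c_k,
  c_k = sigma^2 * sum_{j=k..q} theta_j psi_{j-k}   (c_k = 0 for k > q),
using gamma(-m) = gamma(m).
psi-weights needed (psi_j = theta_j + sum_i phi_i psi_{j-i}):
  psi_1 = theta_1 + phi_1 = 0.466 + (-0.213) = 0.253
Right-hand sides:
  c_0 = sigma^2 (1 + theta_1 psi_1) = 4 * (1 + (0.466)(0.253)) = 4 * 1.117898 = 4.471592
  c_1 = sigma^2 theta_1 = 4 * (0.466) = 1.864
  c_2 = 0
Equations for k = 0 and k = 1 (AR order 1):
  gamma(0) = phi_1 gamma(1) + c_0
  gamma(1) = phi_1 gamma(0) + c_1
Substituting the second into the first: gamma(0) (1 - phi_1^2) = c_0 + phi_1 c_1, so
  gamma(0) = (c_0 + phi_1 c_1) / (1 - phi_1^2) = (4.471592 + (-0.213)(1.864)) / (1 - (-0.213)^2) = 4.07456 / 0.954631 = 4.268204.
  gamma(1) = phi_1 gamma(0) + c_1 = (-0.213)(4.268204) + (1.864) = 0.954873.
Therefore gamma(1) = 0.9549 (to 4 decimal places).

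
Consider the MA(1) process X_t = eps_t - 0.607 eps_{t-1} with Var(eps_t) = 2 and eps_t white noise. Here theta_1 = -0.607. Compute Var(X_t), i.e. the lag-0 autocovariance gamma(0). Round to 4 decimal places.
\gamma(0) = 2.7369

For an MA(q) process X_t = eps_t + sum_i theta_i eps_{t-i} with
Var(eps_t) = sigma^2, the variance is
  gamma(0) = sigma^2 * (1 + sum_i theta_i^2).
  sum_i theta_i^2 = (-0.607)^2 = 0.368449.
  gamma(0) = 2 * (1 + 0.368449) = 2 * 1.368449 = 2.736898, which rounds to 2.7369.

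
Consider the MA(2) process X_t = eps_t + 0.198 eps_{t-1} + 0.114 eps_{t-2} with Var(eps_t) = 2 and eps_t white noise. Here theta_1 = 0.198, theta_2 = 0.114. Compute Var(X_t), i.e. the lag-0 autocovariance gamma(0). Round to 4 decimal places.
\gamma(0) = 2.1044

For an MA(q) process X_t = eps_t + sum_i theta_i eps_{t-i} with
Var(eps_t) = sigma^2, the variance is
  gamma(0) = sigma^2 * (1 + sum_i theta_i^2).
  sum_i theta_i^2 = (0.198)^2 + (0.114)^2 = 0.039204 + 0.012996 = 0.0522.
  gamma(0) = 2 * (1 + 0.0522) = 2 * 1.0522 = 2.1044.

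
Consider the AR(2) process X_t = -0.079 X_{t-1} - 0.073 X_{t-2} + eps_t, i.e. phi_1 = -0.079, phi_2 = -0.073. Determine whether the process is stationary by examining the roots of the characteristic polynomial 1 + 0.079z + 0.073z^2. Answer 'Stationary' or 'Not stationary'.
\text{Stationary}

The AR(p) characteristic polynomial is P(z) = 1 + 0.079z + 0.073z^2.
Stationarity requires all roots to lie outside the unit circle, i.e. |z| > 1 for every root.
Set 1 + (0.079) z + (0.073) z^2 = 0, i.e. a z^2 + b z + c = 0 with a = 0.073, b = 0.079, c = 1.
Discriminant D = b^2 - 4ac = (0.079)^2 - 4*(0.073)*1 = 0.006241 - (0.292) = -0.285759.
D < 0, so the roots are the complex-conjugate pair z = (-b +/- i sqrt(-D)) / (2a) = -0.5411 +/- 3.6614i.
For a conjugate pair |z|^2 = z * conj(z) = (product of roots) = c/a = 1/(0.073) = 13.69863, so |z| = sqrt(13.69863) = 3.7012 for both roots.
Moduli of all roots: 3.7012, 3.7012.
All moduli strictly greater than 1? Yes.
Verdict: Stationary.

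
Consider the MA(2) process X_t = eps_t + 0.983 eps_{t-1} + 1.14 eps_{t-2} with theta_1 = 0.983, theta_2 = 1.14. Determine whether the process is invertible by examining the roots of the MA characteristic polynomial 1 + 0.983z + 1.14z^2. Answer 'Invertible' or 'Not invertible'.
\text{Not invertible}

The MA(q) characteristic polynomial is P(z) = 1 + 0.983z + 1.14z^2.
Invertibility requires all roots to lie outside the unit circle, i.e. |z| > 1 for every root.
Set 1 + (0.983) z + (1.14) z^2 = 0, i.e. a z^2 + b z + c = 0 with a = 1.14, b = 0.983, c = 1.
Discriminant D = b^2 - 4ac = (0.983)^2 - 4*(1.14)*1 = 0.966289 - (4.56) = -3.593711.
D < 0, so the roots are the complex-conjugate pair z = (-b +/- i sqrt(-D)) / (2a) = -0.4311 +/- 0.8315i.
For a conjugate pair |z|^2 = z * conj(z) = (product of roots) = c/a = 1/(1.14) = 0.877193, so |z| = sqrt(0.877193) = 0.9366 for both roots.
Moduli of all roots: 0.9366, 0.9366.
All moduli strictly greater than 1? No.
Verdict: Not invertible.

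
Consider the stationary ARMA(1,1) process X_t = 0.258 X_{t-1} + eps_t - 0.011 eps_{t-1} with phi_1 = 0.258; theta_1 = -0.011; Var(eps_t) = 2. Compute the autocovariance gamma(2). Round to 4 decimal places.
\gamma(2) = 0.1362

Multiply the model equation by X_{t-k} and take expectations. With theta_0 = psi_0 = 1 and psi_j the MA(infinity) weights, this gives
  gamma(k) - sum_i phi_i gamma(k-i) = c_k,
  c_k = sigma^2 * sum_{j=k..q} theta_j psi_{j-k}   (c_k = 0 for k > q),
using gamma(-m) = gamma(m).
psi-weights needed (psi_j = theta_j + sum_i phi_i psi_{j-i}):
  psi_1 = theta_1 + phi_1 = -0.011 + (0.258) = 0.247
Right-hand sides:
  c_0 = sigma^2 (1 + theta_1 psi_1) = 2 * (1 + (-0.011)(0.247)) = 2 * 0.997283 = 1.994566
  c_1 = sigma^2 theta_1 = 2 * (-0.011) = -0.022
  c_2 = 0
Equations for k = 0 and k = 1 (AR order 1):
  gamma(0) = phi_1 gamma(1) + c_0
  gamma(1) = phi_1 gamma(0) + c_1
Substituting the second into the first: gamma(0) (1 - phi_1^2) = c_0 + phi_1 c_1, so
  gamma(0) = (c_0 + phi_1 c_1) / (1 - phi_1^2) = (1.994566 + (0.258)(-0.022)) / (1 - (0.258)^2) = 1.98889 / 0.933436 = 2.130719.
  gamma(1) = phi_1 gamma(0) + c_1 = (0.258)(2.130719) + (-0.022) = 0.527726.
For k = 2 (> q): gamma(2) = phi_1 gamma(1) = (0.258)(0.527726) = 0.136153.
Therefore gamma(2) = 0.1362 (to 4 decimal places).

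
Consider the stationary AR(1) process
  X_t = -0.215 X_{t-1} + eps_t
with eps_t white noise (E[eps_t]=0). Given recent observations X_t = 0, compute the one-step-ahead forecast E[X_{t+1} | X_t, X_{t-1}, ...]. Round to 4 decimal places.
E[X_{t+1} \mid \mathcal F_t] = 0.0000

For an AR(p) model X_t = c + sum_i phi_i X_{t-i} + eps_t, the
one-step-ahead conditional mean is
  E[X_{t+1} | X_t, ...] = c + sum_i phi_i X_{t+1-i}.
Substitute known values:
  E[X_{t+1} | ...] = (-0.215) * (0)
                   = 0.0000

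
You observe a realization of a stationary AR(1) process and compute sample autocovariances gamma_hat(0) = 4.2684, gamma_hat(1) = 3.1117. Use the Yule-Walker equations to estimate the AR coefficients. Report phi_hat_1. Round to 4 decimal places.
\hat\phi_{1} = 0.7290

The Yule-Walker equations for an AR(p) process read, in matrix form,
  Gamma_p phi = r_p,   with   (Gamma_p)_{ij} = gamma(|i - j|),
                       (r_p)_i = gamma(i),   i,j = 1..p.
Substitute the sample gammas (Toeplitz matrix and right-hand side of size 1):
  Gamma_p = [[4.2684]]
  r_p     = [3.1117]
With p = 1 this is the single equation gamma(0) phi_1 = gamma(1):
  phi_hat_1 = gamma(1) / gamma(0) = 3.1117 / 4.2684 = 0.7290.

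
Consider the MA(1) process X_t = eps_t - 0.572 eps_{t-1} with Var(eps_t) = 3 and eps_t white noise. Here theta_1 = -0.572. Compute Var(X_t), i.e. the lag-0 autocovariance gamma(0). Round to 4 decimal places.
\gamma(0) = 3.9816

For an MA(q) process X_t = eps_t + sum_i theta_i eps_{t-i} with
Var(eps_t) = sigma^2, the variance is
  gamma(0) = sigma^2 * (1 + sum_i theta_i^2).
  sum_i theta_i^2 = (-0.572)^2 = 0.327184.
  gamma(0) = 3 * (1 + 0.327184) = 3 * 1.327184 = 3.981552, which rounds to 3.9816.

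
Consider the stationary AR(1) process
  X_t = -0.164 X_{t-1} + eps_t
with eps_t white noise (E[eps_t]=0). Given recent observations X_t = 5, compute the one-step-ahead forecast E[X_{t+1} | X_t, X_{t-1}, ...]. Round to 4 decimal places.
E[X_{t+1} \mid \mathcal F_t] = -0.8200

For an AR(p) model X_t = c + sum_i phi_i X_{t-i} + eps_t, the
one-step-ahead conditional mean is
  E[X_{t+1} | X_t, ...] = c + sum_i phi_i X_{t+1-i}.
Substitute known values:
  E[X_{t+1} | ...] = (-0.164) * (5)
                   = -0.8200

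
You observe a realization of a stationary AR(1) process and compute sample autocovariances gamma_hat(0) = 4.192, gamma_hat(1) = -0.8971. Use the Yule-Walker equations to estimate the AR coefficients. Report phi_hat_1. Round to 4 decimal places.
\hat\phi_{1} = -0.2140

The Yule-Walker equations for an AR(p) process read, in matrix form,
  Gamma_p phi = r_p,   with   (Gamma_p)_{ij} = gamma(|i - j|),
                       (r_p)_i = gamma(i),   i,j = 1..p.
Substitute the sample gammas (Toeplitz matrix and right-hand side of size 1):
  Gamma_p = [[4.192]]
  r_p     = [-0.8971]
With p = 1 this is the single equation gamma(0) phi_1 = gamma(1):
  phi_hat_1 = gamma(1) / gamma(0) = -0.8971 / 4.192 = -0.2140.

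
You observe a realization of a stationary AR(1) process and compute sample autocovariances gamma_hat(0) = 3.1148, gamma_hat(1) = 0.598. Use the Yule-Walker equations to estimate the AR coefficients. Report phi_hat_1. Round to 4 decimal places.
\hat\phi_{1} = 0.1920

The Yule-Walker equations for an AR(p) process read, in matrix form,
  Gamma_p phi = r_p,   with   (Gamma_p)_{ij} = gamma(|i - j|),
                       (r_p)_i = gamma(i),   i,j = 1..p.
Substitute the sample gammas (Toeplitz matrix and right-hand side of size 1):
  Gamma_p = [[3.1148]]
  r_p     = [0.598]
With p = 1 this is the single equation gamma(0) phi_1 = gamma(1):
  phi_hat_1 = gamma(1) / gamma(0) = 0.598 / 3.1148 = 0.1920.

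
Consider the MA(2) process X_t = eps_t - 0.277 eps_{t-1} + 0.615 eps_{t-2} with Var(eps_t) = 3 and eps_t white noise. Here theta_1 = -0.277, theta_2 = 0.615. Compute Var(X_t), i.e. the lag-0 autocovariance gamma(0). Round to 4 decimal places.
\gamma(0) = 4.3649

For an MA(q) process X_t = eps_t + sum_i theta_i eps_{t-i} with
Var(eps_t) = sigma^2, the variance is
  gamma(0) = sigma^2 * (1 + sum_i theta_i^2).
  sum_i theta_i^2 = (-0.277)^2 + (0.615)^2 = 0.076729 + 0.378225 = 0.454954.
  gamma(0) = 3 * (1 + 0.454954) = 3 * 1.454954 = 4.364862, which rounds to 4.3649.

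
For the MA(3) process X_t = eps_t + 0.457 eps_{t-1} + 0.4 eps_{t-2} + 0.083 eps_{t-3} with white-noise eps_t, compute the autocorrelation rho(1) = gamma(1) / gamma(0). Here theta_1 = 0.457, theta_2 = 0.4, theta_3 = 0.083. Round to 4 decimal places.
\rho(1) = 0.4892

For an MA(q) process with theta_0 = 1, the autocovariance is
  gamma(k) = sigma^2 * sum_{i=0..q-k} theta_i * theta_{i+k},
and rho(k) = gamma(k) / gamma(0). Sigma^2 cancels.
  numerator   = (1)*(0.457) + (0.457)*(0.4) + (0.4)*(0.083) = 0.673.
  denominator = (1)^2 + (0.457)^2 + (0.4)^2 + (0.083)^2 = 1.375738.
  rho(1) = 0.673 / 1.375738 = 0.4892.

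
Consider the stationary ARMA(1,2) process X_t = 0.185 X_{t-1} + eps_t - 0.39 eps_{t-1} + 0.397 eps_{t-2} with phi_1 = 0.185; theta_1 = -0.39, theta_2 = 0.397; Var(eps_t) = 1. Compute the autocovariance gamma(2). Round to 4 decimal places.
\gamma(2) = 0.3500

Multiply the model equation by X_{t-k} and take expectations. With theta_0 = psi_0 = 1 and psi_j the MA(infinity) weights, this gives
  gamma(k) - sum_i phi_i gamma(k-i) = c_k,
  c_k = sigma^2 * sum_{j=k..q} theta_j psi_{j-k}   (c_k = 0 for k > q),
using gamma(-m) = gamma(m).
psi-weights needed (psi_j = theta_j + sum_i phi_i psi_{j-i}):
  psi_1 = theta_1 + phi_1 = -0.39 + (0.185) = -0.205
  psi_2 = theta_2 + phi_1 psi_1 = 0.397 + (0.185)(-0.205) = 0.359075
Right-hand sides:
  c_0 = sigma^2 (1 + theta_1 psi_1 + theta_2 psi_2) = 1 * (1 + (-0.39)(-0.205) + (0.397)(0.359075)) = 1 * 1.222503 = 1.222503
  c_1 = sigma^2 (theta_1 + theta_2 psi_1) = 1 * (-0.39 + (0.397)(-0.205)) = -0.471385
  c_2 = sigma^2 theta_2 = 1 * (0.397) = 0.397
Equations for k = 0 and k = 1 (AR order 1):
  gamma(0) = phi_1 gamma(1) + c_0
  gamma(1) = phi_1 gamma(0) + c_1
Substituting the second into the first: gamma(0) (1 - phi_1^2) = c_0 + phi_1 c_1, so
  gamma(0) = (c_0 + phi_1 c_1) / (1 - phi_1^2) = (1.222503 + (0.185)(-0.471385)) / (1 - (0.185)^2) = 1.135297 / 0.965775 = 1.175529.
  gamma(1) = phi_1 gamma(0) + c_1 = (0.185)(1.175529) + (-0.471385) = -0.253912.
For k = 2: gamma(2) = phi_1 gamma(1) + c_2
  = (0.185)(-0.253912) + (0.397) = 0.350026.
Therefore gamma(2) = 0.3500 (to 4 decimal places).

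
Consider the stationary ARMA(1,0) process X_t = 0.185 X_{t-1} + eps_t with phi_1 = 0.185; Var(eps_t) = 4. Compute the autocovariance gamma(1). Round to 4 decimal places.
\gamma(1) = 0.7662

Multiply the model equation by X_{t-k} and take expectations. With theta_0 = psi_0 = 1 and psi_j the MA(infinity) weights, this gives
  gamma(k) - sum_i phi_i gamma(k-i) = c_k,
  c_k = sigma^2 * sum_{j=k..q} theta_j psi_{j-k}   (c_k = 0 for k > q),
using gamma(-m) = gamma(m).
Pure AR (q = 0): c_0 = sigma^2 = 4, c_k = 0 for k >= 1.
Equations for k = 0 and k = 1 (AR order 1):
  gamma(0) = phi_1 gamma(1) + c_0
  gamma(1) = phi_1 gamma(0) + c_1
Substituting the second into the first: gamma(0) (1 - phi_1^2) = c_0 + phi_1 c_1, so
  gamma(0) = c_0 / (1 - phi_1^2) = 4 / (1 - (0.185)^2) = 4 / 0.965775 = 4.141751.
  gamma(1) = phi_1 gamma(0) = (0.185)(4.141751) = 0.766224.
Therefore gamma(1) = 0.7662 (to 4 decimal places).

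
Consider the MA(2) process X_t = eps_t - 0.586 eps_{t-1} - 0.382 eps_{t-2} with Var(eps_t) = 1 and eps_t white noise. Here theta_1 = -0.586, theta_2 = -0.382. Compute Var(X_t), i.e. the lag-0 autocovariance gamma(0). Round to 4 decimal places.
\gamma(0) = 1.4893

For an MA(q) process X_t = eps_t + sum_i theta_i eps_{t-i} with
Var(eps_t) = sigma^2, the variance is
  gamma(0) = sigma^2 * (1 + sum_i theta_i^2).
  sum_i theta_i^2 = (-0.586)^2 + (-0.382)^2 = 0.343396 + 0.145924 = 0.48932.
  gamma(0) = 1 * (1 + 0.48932) = 1 * 1.48932 = 1.48932, which rounds to 1.4893.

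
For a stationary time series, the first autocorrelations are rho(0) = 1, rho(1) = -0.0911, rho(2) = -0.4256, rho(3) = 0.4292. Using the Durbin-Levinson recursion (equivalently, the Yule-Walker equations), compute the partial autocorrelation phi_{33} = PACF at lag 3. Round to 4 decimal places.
\phi_{33} = 0.4160

The PACF at lag k is phi_{kk}, the last component of the solution
to the Yule-Walker system G_k phi = r_k where
  (G_k)_{ij} = rho(|i - j|), (r_k)_i = rho(i), i,j = 1..k.
Equivalently, Durbin-Levinson gives phi_{kk} iteratively:
  phi_{11} = rho(1)
  phi_{kk} = [rho(k) - sum_{j=1..k-1} phi_{k-1,j} rho(k-j)]
            / [1 - sum_{j=1..k-1} phi_{k-1,j} rho(j)],
  phi_{k,j} = phi_{k-1,j} - phi_{kk} phi_{k-1,k-j},  j = 1..k-1.
Step k = 1:
  phi_11 = rho(1) = -0.0911.
Step k = 2:
  phi_22 = [rho(2) - phi_11 rho(1)] / [1 - phi_11 rho(1)] = [-0.4256 - (-0.0911)(-0.0911)] / [1 - (-0.0911)(-0.0911)]
         = -0.43389921 / 0.99170079 = -0.43753.
  Update: phi_21 = phi_11 - phi_22 phi_11 = -0.0911 - (-0.43753)(-0.0911) = -0.130959.
Step k = 3:
  phi_33 = [rho(3) - phi_21 rho(2) - phi_22 rho(1)] / [1 - phi_21 rho(1) - phi_22 rho(2)]
    numerator   = 0.4292 - (-0.130959)(-0.4256) - (-0.43753)(-0.0911) = 0.33360483
    denominator = 1 - (-0.130959)(-0.0911) - (-0.43753)(-0.4256) = 0.80185671
  phi_33 = 0.33360483 / 0.80185671 = 0.416.
Therefore phi_{33} = 0.4160.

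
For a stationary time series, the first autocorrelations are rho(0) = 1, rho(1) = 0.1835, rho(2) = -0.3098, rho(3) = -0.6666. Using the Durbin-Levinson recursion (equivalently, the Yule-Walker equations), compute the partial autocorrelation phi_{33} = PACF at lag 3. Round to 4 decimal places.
\phi_{33} = -0.6211

The PACF at lag k is phi_{kk}, the last component of the solution
to the Yule-Walker system G_k phi = r_k where
  (G_k)_{ij} = rho(|i - j|), (r_k)_i = rho(i), i,j = 1..k.
Equivalently, Durbin-Levinson gives phi_{kk} iteratively:
  phi_{11} = rho(1)
  phi_{kk} = [rho(k) - sum_{j=1..k-1} phi_{k-1,j} rho(k-j)]
            / [1 - sum_{j=1..k-1} phi_{k-1,j} rho(j)],
  phi_{k,j} = phi_{k-1,j} - phi_{kk} phi_{k-1,k-j},  j = 1..k-1.
Step k = 1:
  phi_11 = rho(1) = 0.1835.
Step k = 2:
  phi_22 = [rho(2) - phi_11 rho(1)] / [1 - phi_11 rho(1)] = [-0.3098 - (0.1835)(0.1835)] / [1 - (0.1835)(0.1835)]
         = -0.34347225 / 0.96632775 = -0.355441.
  Update: phi_21 = phi_11 - phi_22 phi_11 = 0.1835 - (-0.355441)(0.1835) = 0.248723.
Step k = 3:
  phi_33 = [rho(3) - phi_21 rho(2) - phi_22 rho(1)] / [1 - phi_21 rho(1) - phi_22 rho(2)]
    numerator   = -0.6666 - (0.248723)(-0.3098) - (-0.355441)(0.1835) = -0.52432212
    denominator = 1 - (0.248723)(0.1835) - (-0.355441)(-0.3098) = 0.84424372
  phi_33 = -0.52432212 / 0.84424372 = -0.6211.
Therefore phi_{33} = -0.6211.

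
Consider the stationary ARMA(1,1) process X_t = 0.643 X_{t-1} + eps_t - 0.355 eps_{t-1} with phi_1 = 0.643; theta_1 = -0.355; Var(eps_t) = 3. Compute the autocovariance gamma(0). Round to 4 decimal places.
\gamma(0) = 3.4242

Multiply the model equation by X_{t-k} and take expectations. With theta_0 = psi_0 = 1 and psi_j the MA(infinity) weights, this gives
  gamma(k) - sum_i phi_i gamma(k-i) = c_k,
  c_k = sigma^2 * sum_{j=k..q} theta_j psi_{j-k}   (c_k = 0 for k > q),
using gamma(-m) = gamma(m).
psi-weights needed (psi_j = theta_j + sum_i phi_i psi_{j-i}):
  psi_1 = theta_1 + phi_1 = -0.355 + (0.643) = 0.288
Right-hand sides:
  c_0 = sigma^2 (1 + theta_1 psi_1) = 3 * (1 + (-0.355)(0.288)) = 3 * 0.89776 = 2.69328
  c_1 = sigma^2 theta_1 = 3 * (-0.355) = -1.065
  c_2 = 0
Equations for k = 0 and k = 1 (AR order 1):
  gamma(0) = phi_1 gamma(1) + c_0
  gamma(1) = phi_1 gamma(0) + c_1
Substituting the second into the first: gamma(0) (1 - phi_1^2) = c_0 + phi_1 c_1, so
  gamma(0) = (c_0 + phi_1 c_1) / (1 - phi_1^2) = (2.69328 + (0.643)(-1.065)) / (1 - (0.643)^2) = 2.008485 / 0.586551 = 3.424229.
Therefore gamma(0) = 3.4242 (to 4 decimal places).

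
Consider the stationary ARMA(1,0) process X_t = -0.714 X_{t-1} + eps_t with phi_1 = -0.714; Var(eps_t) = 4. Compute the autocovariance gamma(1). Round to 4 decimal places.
\gamma(1) = -5.8261

Multiply the model equation by X_{t-k} and take expectations. With theta_0 = psi_0 = 1 and psi_j the MA(infinity) weights, this gives
  gamma(k) - sum_i phi_i gamma(k-i) = c_k,
  c_k = sigma^2 * sum_{j=k..q} theta_j psi_{j-k}   (c_k = 0 for k > q),
using gamma(-m) = gamma(m).
Pure AR (q = 0): c_0 = sigma^2 = 4, c_k = 0 for k >= 1.
Equations for k = 0 and k = 1 (AR order 1):
  gamma(0) = phi_1 gamma(1) + c_0
  gamma(1) = phi_1 gamma(0) + c_1
Substituting the second into the first: gamma(0) (1 - phi_1^2) = c_0 + phi_1 c_1, so
  gamma(0) = c_0 / (1 - phi_1^2) = 4 / (1 - (-0.714)^2) = 4 / 0.490204 = 8.159868.
  gamma(1) = phi_1 gamma(0) = (-0.714)(8.159868) = -5.826146.
Therefore gamma(1) = -5.8261 (to 4 decimal places).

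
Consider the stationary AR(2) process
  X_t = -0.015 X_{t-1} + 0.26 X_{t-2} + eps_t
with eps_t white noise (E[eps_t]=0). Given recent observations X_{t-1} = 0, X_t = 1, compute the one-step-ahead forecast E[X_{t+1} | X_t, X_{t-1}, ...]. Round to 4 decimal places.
E[X_{t+1} \mid \mathcal F_t] = -0.0150

For an AR(p) model X_t = c + sum_i phi_i X_{t-i} + eps_t, the
one-step-ahead conditional mean is
  E[X_{t+1} | X_t, ...] = c + sum_i phi_i X_{t+1-i}.
Substitute known values:
  E[X_{t+1} | ...] = (-0.015) * (1) + (0.26) * (0)
                   = -0.0150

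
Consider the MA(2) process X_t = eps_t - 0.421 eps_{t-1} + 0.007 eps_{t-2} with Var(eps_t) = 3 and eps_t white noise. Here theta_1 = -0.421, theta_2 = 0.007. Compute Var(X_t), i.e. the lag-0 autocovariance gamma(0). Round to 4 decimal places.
\gamma(0) = 3.5319

For an MA(q) process X_t = eps_t + sum_i theta_i eps_{t-i} with
Var(eps_t) = sigma^2, the variance is
  gamma(0) = sigma^2 * (1 + sum_i theta_i^2).
  sum_i theta_i^2 = (-0.421)^2 + (0.007)^2 = 0.177241 + 0.000049 = 0.17729.
  gamma(0) = 3 * (1 + 0.17729) = 3 * 1.17729 = 3.53187, which rounds to 3.5319.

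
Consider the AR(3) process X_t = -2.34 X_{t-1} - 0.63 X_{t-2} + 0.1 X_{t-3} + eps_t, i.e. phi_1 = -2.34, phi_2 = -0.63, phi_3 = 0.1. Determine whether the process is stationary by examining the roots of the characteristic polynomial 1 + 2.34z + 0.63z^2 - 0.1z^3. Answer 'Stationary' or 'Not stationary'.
\text{Not stationary}

The AR(p) characteristic polynomial is P(z) = 1 + 2.34z + 0.63z^2 - 0.1z^3.
Stationarity requires all roots to lie outside the unit circle, i.e. |z| > 1 for every root.
Degree 3: look for a simple real root z0 first, then factor out (1 - z/z0) and solve the remaining quadratic.
Testing z0 = -0.5: P(-0.5) = 1 + (2.34)(-0.5) + (0.63)(-0.5)^2 + (-0.1)(-0.5)^3
  = 1 + (-1.17) + (0.1575) + (0.0125) = 0.  So z_0 = -0.5 is a root, |z_0| = 0.5.
Divide out the factor (1 + 2 z) = (1 - z/z0) (since 1/z0 = -2):
  P(z) = (1 + 2 z)(1 + (0.34) z + (-0.05) z^2)
  [check: z-coef 0.34 - (-2) = 2.34; z^2-coef -0.05 - (-2)(0.34) = 0.63; z^3-coef -(-2)(-0.05) = -0.1.]
Remaining roots from the quadratic factor 1 + (0.34) z + (-0.05) z^2:
  Set 1 + (0.34) z + (-0.05) z^2 = 0, i.e. a z^2 + b z + c = 0 with a = -0.05, b = 0.34, c = 1.
  Discriminant D = b^2 - 4ac = (0.34)^2 - 4*(-0.05)*1 = 0.1156 - (-0.2) = 0.3156.
  D >= 0, so the roots are real: z = (-b +/- sqrt(D)) / (2a) = (-0.34 +/- 0.561783) / (-0.1).
    z_1 = (-0.34 + 0.561783) / (-0.1) = -2.2178,   |z_1| = 2.2178.
    z_2 = (-0.34 - 0.561783) / (-0.1) = 9.0178,   |z_2| = 9.0178.
Moduli of all roots: 0.5000, 2.2178, 9.0178.
All moduli strictly greater than 1? No.
Verdict: Not stationary.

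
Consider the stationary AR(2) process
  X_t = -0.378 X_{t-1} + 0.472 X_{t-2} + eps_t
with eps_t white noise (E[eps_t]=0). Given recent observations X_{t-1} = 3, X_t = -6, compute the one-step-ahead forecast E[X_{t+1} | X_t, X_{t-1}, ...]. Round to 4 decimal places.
E[X_{t+1} \mid \mathcal F_t] = 3.6840

For an AR(p) model X_t = c + sum_i phi_i X_{t-i} + eps_t, the
one-step-ahead conditional mean is
  E[X_{t+1} | X_t, ...] = c + sum_i phi_i X_{t+1-i}.
Substitute known values:
  E[X_{t+1} | ...] = (-0.378) * (-6) + (0.472) * (3)
                   = 3.6840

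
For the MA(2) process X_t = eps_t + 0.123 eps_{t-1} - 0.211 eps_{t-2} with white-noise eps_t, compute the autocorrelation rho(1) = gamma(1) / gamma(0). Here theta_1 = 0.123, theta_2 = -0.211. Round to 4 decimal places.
\rho(1) = 0.0916

For an MA(q) process with theta_0 = 1, the autocovariance is
  gamma(k) = sigma^2 * sum_{i=0..q-k} theta_i * theta_{i+k},
and rho(k) = gamma(k) / gamma(0). Sigma^2 cancels.
  numerator   = (1)*(0.123) + (0.123)*(-0.211) = 0.097047.
  denominator = (1)^2 + (0.123)^2 + (-0.211)^2 = 1.05965.
  rho(1) = 0.097047 / 1.05965 = 0.0916.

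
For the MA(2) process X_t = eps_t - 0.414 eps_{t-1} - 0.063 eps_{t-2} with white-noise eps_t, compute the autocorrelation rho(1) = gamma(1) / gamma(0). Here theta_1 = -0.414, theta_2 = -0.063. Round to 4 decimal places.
\rho(1) = -0.3300

For an MA(q) process with theta_0 = 1, the autocovariance is
  gamma(k) = sigma^2 * sum_{i=0..q-k} theta_i * theta_{i+k},
and rho(k) = gamma(k) / gamma(0). Sigma^2 cancels.
  numerator   = (1)*(-0.414) + (-0.414)*(-0.063) = -0.387918.
  denominator = (1)^2 + (-0.414)^2 + (-0.063)^2 = 1.175365.
  rho(1) = -0.387918 / 1.175365 = -0.3300.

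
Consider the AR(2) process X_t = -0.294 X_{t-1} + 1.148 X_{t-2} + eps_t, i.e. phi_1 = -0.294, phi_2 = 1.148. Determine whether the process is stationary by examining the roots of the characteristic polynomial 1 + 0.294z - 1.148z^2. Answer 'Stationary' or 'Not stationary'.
\text{Not stationary}

The AR(p) characteristic polynomial is P(z) = 1 + 0.294z - 1.148z^2.
Stationarity requires all roots to lie outside the unit circle, i.e. |z| > 1 for every root.
Set 1 + (0.294) z + (-1.148) z^2 = 0, i.e. a z^2 + b z + c = 0 with a = -1.148, b = 0.294, c = 1.
Discriminant D = b^2 - 4ac = (0.294)^2 - 4*(-1.148)*1 = 0.086436 - (-4.592) = 4.678436.
D >= 0, so the roots are real: z = (-b +/- sqrt(D)) / (2a) = (-0.294 +/- 2.162969) / (-2.296).
  z_1 = (-0.294 + 2.162969) / (-2.296) = -0.814,   |z_1| = 0.814.
  z_2 = (-0.294 - 2.162969) / (-2.296) = 1.0701,   |z_2| = 1.0701.
Moduli of all roots: 0.8140, 1.0701.
All moduli strictly greater than 1? No.
Verdict: Not stationary.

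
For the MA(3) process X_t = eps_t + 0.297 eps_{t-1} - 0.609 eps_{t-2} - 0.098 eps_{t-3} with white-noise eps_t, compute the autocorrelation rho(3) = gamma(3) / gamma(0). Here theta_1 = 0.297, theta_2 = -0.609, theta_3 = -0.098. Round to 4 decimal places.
\rho(3) = -0.0667

For an MA(q) process with theta_0 = 1, the autocovariance is
  gamma(k) = sigma^2 * sum_{i=0..q-k} theta_i * theta_{i+k},
and rho(k) = gamma(k) / gamma(0). Sigma^2 cancels.
  numerator   = (1)*(-0.098) = -0.098.
  denominator = (1)^2 + (0.297)^2 + (-0.609)^2 + (-0.098)^2 = 1.468694.
  rho(3) = -0.098 / 1.468694 = -0.0667.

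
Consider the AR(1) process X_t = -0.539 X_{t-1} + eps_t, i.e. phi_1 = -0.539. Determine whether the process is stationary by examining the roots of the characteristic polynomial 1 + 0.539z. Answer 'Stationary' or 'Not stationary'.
\text{Stationary}

The AR(p) characteristic polynomial is P(z) = 1 + 0.539z.
Stationarity requires all roots to lie outside the unit circle, i.e. |z| > 1 for every root.
This is linear in z: 1 + (0.539) z = 0  =>  z = -1/(0.539) = -1.855288,  |z| = 1.855288.
Moduli of all roots: 1.8553.
All moduli strictly greater than 1? Yes.
Verdict: Stationary.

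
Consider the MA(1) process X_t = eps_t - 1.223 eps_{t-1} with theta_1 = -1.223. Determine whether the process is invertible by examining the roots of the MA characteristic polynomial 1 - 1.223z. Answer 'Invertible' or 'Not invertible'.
\text{Not invertible}

The MA(q) characteristic polynomial is P(z) = 1 - 1.223z.
Invertibility requires all roots to lie outside the unit circle, i.e. |z| > 1 for every root.
This is linear in z: 1 + (-1.223) z = 0  =>  z = -1/(-1.223) = 0.817661,  |z| = 0.817661.
Moduli of all roots: 0.8177.
All moduli strictly greater than 1? No.
Verdict: Not invertible.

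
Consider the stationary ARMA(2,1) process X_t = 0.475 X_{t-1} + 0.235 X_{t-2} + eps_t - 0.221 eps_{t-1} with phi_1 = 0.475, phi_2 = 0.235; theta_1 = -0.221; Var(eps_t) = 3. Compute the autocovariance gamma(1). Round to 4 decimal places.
\gamma(1) = 1.6181

Multiply the model equation by X_{t-k} and take expectations. With theta_0 = psi_0 = 1 and psi_j the MA(infinity) weights, this gives
  gamma(k) - sum_i phi_i gamma(k-i) = c_k,
  c_k = sigma^2 * sum_{j=k..q} theta_j psi_{j-k}   (c_k = 0 for k > q),
using gamma(-m) = gamma(m).
psi-weights needed (psi_j = theta_j + sum_i phi_i psi_{j-i}):
  psi_1 = theta_1 + phi_1 = -0.221 + (0.475) = 0.254
Right-hand sides:
  c_0 = sigma^2 (1 + theta_1 psi_1) = 3 * (1 + (-0.221)(0.254)) = 3 * 0.943866 = 2.831598
  c_1 = sigma^2 theta_1 = 3 * (-0.221) = -0.663
  c_2 = 0
Equations for k = 0, 1, 2 (AR order 2, c_2 = 0):
  (E0) gamma(0) = phi_1 gamma(1) + phi_2 gamma(2) + c_0
  (E1) gamma(1) = phi_1 gamma(0) + phi_2 gamma(1) + c_1
  (E2) gamma(2) = phi_1 gamma(1) + phi_2 gamma(0)
From (E1): gamma(1) = A gamma(0) + B with
  A = phi_1 / (1 - phi_2) = 0.475 / 0.765 = 0.620915,   B = c_1 / (1 - phi_2) = -0.663 / 0.765 = -0.866667.
Insert (E2) into (E0): gamma(0) (1 - phi_2^2) = phi_1 (1 + phi_2) gamma(1) + c_0.
  phi_1 (1 + phi_2) = (0.475)(1.235) = 0.586625,   1 - phi_2^2 = 0.944775.
Replace gamma(1) by A gamma(0) + B and collect gamma(0):
  gamma(0) [0.944775 - (0.586625)(0.620915)] = (0.586625)(-0.866667) + 2.831598
  gamma(0) * 0.580531 = 2.32319
  gamma(0) = 2.32319 / 0.580531 = 4.001838.
  gamma(1) = A gamma(0) + B = (0.620915)(4.001838) + (-0.866667) = 1.618134.
Therefore gamma(1) = 1.6181 (to 4 decimal places).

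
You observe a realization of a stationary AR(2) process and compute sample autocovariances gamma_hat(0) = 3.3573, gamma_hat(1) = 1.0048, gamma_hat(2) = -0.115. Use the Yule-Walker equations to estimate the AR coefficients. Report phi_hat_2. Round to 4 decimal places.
\hat\phi_{2} = -0.1360

The Yule-Walker equations for an AR(p) process read, in matrix form,
  Gamma_p phi = r_p,   with   (Gamma_p)_{ij} = gamma(|i - j|),
                       (r_p)_i = gamma(i),   i,j = 1..p.
Substitute the sample gammas (Toeplitz matrix and right-hand side of size 2):
  Gamma_p = [[3.3573, 1.0048], [1.0048, 3.3573]]
  r_p     = [1.0048, -0.115]
Written out:
  3.3573 phi_1 + 1.0048 phi_2 = 1.0048
  1.0048 phi_1 + 3.3573 phi_2 = -0.115
Solve by Cramer's rule:
  det = gamma(0)^2 - gamma(1)^2 = (3.3573)^2 - (1.0048)^2 = 11.27146329 - 1.00962304 = 10.26184025
  phi_hat_1 = [gamma(1) gamma(0) - gamma(1) gamma(2)] / det = [(1.0048)(3.3573) - (1.0048)(-0.115)] / 10.26184025 = 3.48896704 / 10.26184025 = 0.34
  phi_hat_2 = [gamma(0) gamma(2) - gamma(1)^2] / det = [(3.3573)(-0.115) - (1.0048)^2] / 10.26184025 = -1.39571254 / 10.26184025 = -0.136
So phi_hat = [0.3400, -0.1360].
Therefore phi_hat_2 = -0.1360.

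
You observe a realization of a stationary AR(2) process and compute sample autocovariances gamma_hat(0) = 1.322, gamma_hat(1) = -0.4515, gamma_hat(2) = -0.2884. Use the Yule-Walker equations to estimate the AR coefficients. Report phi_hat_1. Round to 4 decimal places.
\hat\phi_{1} = -0.4710

The Yule-Walker equations for an AR(p) process read, in matrix form,
  Gamma_p phi = r_p,   with   (Gamma_p)_{ij} = gamma(|i - j|),
                       (r_p)_i = gamma(i),   i,j = 1..p.
Substitute the sample gammas (Toeplitz matrix and right-hand side of size 2):
  Gamma_p = [[1.322, -0.4515], [-0.4515, 1.322]]
  r_p     = [-0.4515, -0.2884]
Written out:
  1.322 phi_1 - 0.4515 phi_2 = -0.4515
  -0.4515 phi_1 + 1.322 phi_2 = -0.2884
Solve by Cramer's rule:
  det = gamma(0)^2 - gamma(1)^2 = (1.322)^2 - (-0.4515)^2 = 1.747684 - 0.20385225 = 1.54383175
  phi_hat_1 = [gamma(1) gamma(0) - gamma(1) gamma(2)] / det = [(-0.4515)(1.322) - (-0.4515)(-0.2884)] / 1.54383175 = -0.7270956 / 1.54383175 = -0.471
  phi_hat_2 = [gamma(0) gamma(2) - gamma(1)^2] / det = [(1.322)(-0.2884) - (-0.4515)^2] / 1.54383175 = -0.58511705 / 1.54383175 = -0.379
So phi_hat = [-0.4710, -0.3790].
Therefore phi_hat_1 = -0.4710.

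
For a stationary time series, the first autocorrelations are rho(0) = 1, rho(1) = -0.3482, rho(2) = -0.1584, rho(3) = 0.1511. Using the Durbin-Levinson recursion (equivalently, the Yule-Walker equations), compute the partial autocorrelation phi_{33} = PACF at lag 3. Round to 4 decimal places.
\phi_{33} = -0.0410

The PACF at lag k is phi_{kk}, the last component of the solution
to the Yule-Walker system G_k phi = r_k where
  (G_k)_{ij} = rho(|i - j|), (r_k)_i = rho(i), i,j = 1..k.
Equivalently, Durbin-Levinson gives phi_{kk} iteratively:
  phi_{11} = rho(1)
  phi_{kk} = [rho(k) - sum_{j=1..k-1} phi_{k-1,j} rho(k-j)]
            / [1 - sum_{j=1..k-1} phi_{k-1,j} rho(j)],
  phi_{k,j} = phi_{k-1,j} - phi_{kk} phi_{k-1,k-j},  j = 1..k-1.
Step k = 1:
  phi_11 = rho(1) = -0.3482.
Step k = 2:
  phi_22 = [rho(2) - phi_11 rho(1)] / [1 - phi_11 rho(1)] = [-0.1584 - (-0.3482)(-0.3482)] / [1 - (-0.3482)(-0.3482)]
         = -0.27964324 / 0.87875676 = -0.318226.
  Update: phi_21 = phi_11 - phi_22 phi_11 = -0.3482 - (-0.318226)(-0.3482) = -0.459006.
Step k = 3:
  phi_33 = [rho(3) - phi_21 rho(2) - phi_22 rho(1)] / [1 - phi_21 rho(1) - phi_22 rho(2)]
    numerator   = 0.1511 - (-0.459006)(-0.1584) - (-0.318226)(-0.3482) = -0.03241289
    denominator = 1 - (-0.459006)(-0.3482) - (-0.318226)(-0.1584) = 0.78976701
  phi_33 = -0.03241289 / 0.78976701 = -0.041.
Therefore phi_{33} = -0.0410.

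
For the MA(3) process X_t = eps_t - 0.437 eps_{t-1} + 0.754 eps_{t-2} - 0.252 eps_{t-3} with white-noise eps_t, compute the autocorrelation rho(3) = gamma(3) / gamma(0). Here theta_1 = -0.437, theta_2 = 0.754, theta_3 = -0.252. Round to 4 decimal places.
\rho(3) = -0.1382

For an MA(q) process with theta_0 = 1, the autocovariance is
  gamma(k) = sigma^2 * sum_{i=0..q-k} theta_i * theta_{i+k},
and rho(k) = gamma(k) / gamma(0). Sigma^2 cancels.
  numerator   = (1)*(-0.252) = -0.252.
  denominator = (1)^2 + (-0.437)^2 + (0.754)^2 + (-0.252)^2 = 1.822989.
  rho(3) = -0.252 / 1.822989 = -0.1382.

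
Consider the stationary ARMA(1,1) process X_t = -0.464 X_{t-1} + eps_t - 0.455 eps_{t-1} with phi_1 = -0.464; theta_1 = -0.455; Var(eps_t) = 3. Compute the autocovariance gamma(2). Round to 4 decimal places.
\gamma(2) = 1.9744

Multiply the model equation by X_{t-k} and take expectations. With theta_0 = psi_0 = 1 and psi_j the MA(infinity) weights, this gives
  gamma(k) - sum_i phi_i gamma(k-i) = c_k,
  c_k = sigma^2 * sum_{j=k..q} theta_j psi_{j-k}   (c_k = 0 for k > q),
using gamma(-m) = gamma(m).
psi-weights needed (psi_j = theta_j + sum_i phi_i psi_{j-i}):
  psi_1 = theta_1 + phi_1 = -0.455 + (-0.464) = -0.919
Right-hand sides:
  c_0 = sigma^2 (1 + theta_1 psi_1) = 3 * (1 + (-0.455)(-0.919)) = 3 * 1.418145 = 4.254435
  c_1 = sigma^2 theta_1 = 3 * (-0.455) = -1.365
  c_2 = 0
Equations for k = 0 and k = 1 (AR order 1):
  gamma(0) = phi_1 gamma(1) + c_0
  gamma(1) = phi_1 gamma(0) + c_1
Substituting the second into the first: gamma(0) (1 - phi_1^2) = c_0 + phi_1 c_1, so
  gamma(0) = (c_0 + phi_1 c_1) / (1 - phi_1^2) = (4.254435 + (-0.464)(-1.365)) / (1 - (-0.464)^2) = 4.887795 / 0.784704 = 6.228839.
  gamma(1) = phi_1 gamma(0) + c_1 = (-0.464)(6.228839) + (-1.365) = -4.255181.
For k = 2 (> q): gamma(2) = phi_1 gamma(1) = (-0.464)(-4.255181) = 1.974404.
Therefore gamma(2) = 1.9744 (to 4 decimal places).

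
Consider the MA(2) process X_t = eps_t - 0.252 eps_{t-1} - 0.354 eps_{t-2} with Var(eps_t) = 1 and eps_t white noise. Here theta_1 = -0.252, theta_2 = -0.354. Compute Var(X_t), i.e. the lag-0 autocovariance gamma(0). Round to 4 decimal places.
\gamma(0) = 1.1888

For an MA(q) process X_t = eps_t + sum_i theta_i eps_{t-i} with
Var(eps_t) = sigma^2, the variance is
  gamma(0) = sigma^2 * (1 + sum_i theta_i^2).
  sum_i theta_i^2 = (-0.252)^2 + (-0.354)^2 = 0.063504 + 0.125316 = 0.18882.
  gamma(0) = 1 * (1 + 0.18882) = 1 * 1.18882 = 1.18882, which rounds to 1.1888.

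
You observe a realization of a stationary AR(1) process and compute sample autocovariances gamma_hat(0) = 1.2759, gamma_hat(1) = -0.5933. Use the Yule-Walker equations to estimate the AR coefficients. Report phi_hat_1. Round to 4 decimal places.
\hat\phi_{1} = -0.4650

The Yule-Walker equations for an AR(p) process read, in matrix form,
  Gamma_p phi = r_p,   with   (Gamma_p)_{ij} = gamma(|i - j|),
                       (r_p)_i = gamma(i),   i,j = 1..p.
Substitute the sample gammas (Toeplitz matrix and right-hand side of size 1):
  Gamma_p = [[1.2759]]
  r_p     = [-0.5933]
With p = 1 this is the single equation gamma(0) phi_1 = gamma(1):
  phi_hat_1 = gamma(1) / gamma(0) = -0.5933 / 1.2759 = -0.4650.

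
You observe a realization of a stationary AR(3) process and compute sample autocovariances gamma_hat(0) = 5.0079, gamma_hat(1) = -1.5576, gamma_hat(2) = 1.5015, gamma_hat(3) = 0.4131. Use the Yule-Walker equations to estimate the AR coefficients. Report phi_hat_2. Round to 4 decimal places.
\hat\phi_{2} = 0.2880

The Yule-Walker equations for an AR(p) process read, in matrix form,
  Gamma_p phi = r_p,   with   (Gamma_p)_{ij} = gamma(|i - j|),
                       (r_p)_i = gamma(i),   i,j = 1..p.
Substitute the sample gammas (Toeplitz matrix and right-hand side of size 3):
  Gamma_p = [[5.0079, -1.5576, 1.5015], [-1.5576, 5.0079, -1.5576], [1.5015, -1.5576, 5.0079]]
  r_p     = [-1.5576, 1.5015, 0.4131]
Written out (R1..R3):
  (R1) 5.0079 phi_1 - 1.5576 phi_2 + 1.5015 phi_3 = -1.5576
  (R2) -1.5576 phi_1 + 5.0079 phi_2 - 1.5576 phi_3 = 1.5015
  (R3) 1.5015 phi_1 - 1.5576 phi_2 + 5.0079 phi_3 = 0.4131
Gaussian elimination:
  R2 <- R2 - (-1.5576/5.0079) R1 = R2 - (-0.311029) R1:  4.523442 phi_2 - 1.090591 phi_3 = 1.017042
  R3 <- R3 - (1.5015/5.0079) R1 = R3 - (0.299826) R1:  -1.090591 phi_2 + 4.557711 phi_3 = 0.880109
  R3 <- R3 - (-1.090591/4.523442) R2 = R3 - (-0.241098) R2:  4.294772 phi_3 = 1.125316
Back-substitution:
  phi_hat_3 = 1.125316 / 4.294772 = 0.26202
  phi_hat_2 = (1.017042 - (-1.090591)(0.26202)) / 4.523442 = 0.28801
  phi_hat_1 = (-1.5576 - (-1.5576)(0.28801) - (1.5015)(0.26202)) / 5.0079 = -0.30001
So phi_hat = [-0.3000, 0.2880, 0.2620].
Therefore phi_hat_2 = 0.2880.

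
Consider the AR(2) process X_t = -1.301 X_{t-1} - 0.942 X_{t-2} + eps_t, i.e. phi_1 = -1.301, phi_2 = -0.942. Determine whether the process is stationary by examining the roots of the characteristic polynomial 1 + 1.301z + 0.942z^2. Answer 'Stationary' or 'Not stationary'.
\text{Stationary}

The AR(p) characteristic polynomial is P(z) = 1 + 1.301z + 0.942z^2.
Stationarity requires all roots to lie outside the unit circle, i.e. |z| > 1 for every root.
Set 1 + (1.301) z + (0.942) z^2 = 0, i.e. a z^2 + b z + c = 0 with a = 0.942, b = 1.301, c = 1.
Discriminant D = b^2 - 4ac = (1.301)^2 - 4*(0.942)*1 = 1.692601 - (3.768) = -2.075399.
D < 0, so the roots are the complex-conjugate pair z = (-b +/- i sqrt(-D)) / (2a) = -0.6906 +/- 0.7647i.
For a conjugate pair |z|^2 = z * conj(z) = (product of roots) = c/a = 1/(0.942) = 1.061571, so |z| = sqrt(1.061571) = 1.0303 for both roots.
Moduli of all roots: 1.0303, 1.0303.
All moduli strictly greater than 1? Yes.
Verdict: Stationary.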